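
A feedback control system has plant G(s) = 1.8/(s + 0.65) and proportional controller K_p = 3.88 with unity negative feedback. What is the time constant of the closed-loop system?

Closed-loop transfer function: T(s) = K_p·G(s)/(1 + K_p·G(s)) = 6.984/(s + 0.65 + 6.984) = 6.984/(s + 7.634).
Time constant τ = 1/7.634 = 0.131 s.

τ = 0.131 s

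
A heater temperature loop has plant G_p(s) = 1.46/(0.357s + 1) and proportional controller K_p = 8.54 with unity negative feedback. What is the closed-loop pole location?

s = -37.73

Closed loop: T(s) = K_p·G_p/(1+K_p·G_p) = 12.47/(0.357s + 1 + 12.47), with pole at s = −(1 + 12.47)/0.357 = −37.73.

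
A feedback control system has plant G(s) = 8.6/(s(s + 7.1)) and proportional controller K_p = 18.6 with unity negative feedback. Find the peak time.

T_p = 0.259 s

From 1 + K_pG(s) = 0: s² + 7.1s + 160 = 0 ⇒ ω_n = 12.65, ζ = 0.2807.
Damped frequency ω_d = ω_n√(1−ζ²) = 12.14 rad/s, so peak time T_p = π/ω_d = 0.259 s.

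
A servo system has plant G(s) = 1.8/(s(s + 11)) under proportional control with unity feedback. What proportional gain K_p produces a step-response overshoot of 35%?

K_p = 167

From %OS = 100·exp(−πζ/√(1−ζ²)) = 35%, ζ = −ln(0.35)/√(π²+ln²(0.35)) = 0.3169.
Characteristic equation s² + 11s + 1.8K_p = 0 gives ζ = 11/(2√(1.8K_p)).
Setting ζ = 0.3169: √(1.8K_p) = 11/(2·0.3169) = 17.35, so K_p = 301.1/1.8 = 167.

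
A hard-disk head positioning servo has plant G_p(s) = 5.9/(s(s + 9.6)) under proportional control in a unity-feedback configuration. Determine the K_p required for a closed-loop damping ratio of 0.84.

Closed-loop characteristic equation: s² + 9.6s + K_p·5.9 = 0.
So ω_n = √(5.9K_p) and 2ζω_n = 9.6, giving ζ = 9.6/(2√(5.9K_p)).
Setting ζ = 0.84: √(5.9K_p) = 9.6/(2·0.84) = 5.714, so K_p = 32.65/5.9 = 5.53.

K_p = 5.53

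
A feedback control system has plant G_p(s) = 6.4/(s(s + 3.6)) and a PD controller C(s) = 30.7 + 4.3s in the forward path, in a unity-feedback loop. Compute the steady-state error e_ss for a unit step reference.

0

The open loop C(s)G_p(s) has a pole at the origin (type 1), so the static position error constant is infinite and e_ss = 1/(1+∞) = 0.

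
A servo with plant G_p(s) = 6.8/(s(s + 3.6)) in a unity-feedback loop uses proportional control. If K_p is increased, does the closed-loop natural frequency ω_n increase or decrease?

ω_n = √(6.8·K_p), which grows with K_p.

increase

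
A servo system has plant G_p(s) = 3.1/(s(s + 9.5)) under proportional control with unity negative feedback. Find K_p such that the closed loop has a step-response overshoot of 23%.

From %OS = 100·exp(−πζ/√(1−ζ²)) = 23%, ζ = −ln(0.23)/√(π²+ln²(0.23)) = 0.4237.
Characteristic equation s² + 9.5s + 3.1K_p = 0 gives ζ = 9.5/(2√(3.1K_p)).
Setting ζ = 0.4237: √(3.1K_p) = 9.5/(2·0.4237) = 11.21, so K_p = 125.7/3.1 = 40.5.

K_p = 40.5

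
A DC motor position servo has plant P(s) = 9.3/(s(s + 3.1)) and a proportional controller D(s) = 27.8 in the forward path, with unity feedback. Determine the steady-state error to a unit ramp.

The loop has one pole at the origin (type 1). Velocity error constant K_v = lim_{s→0} s·D(s)P(s) = 27.8·9.3/3.1 = 83.4.
Steady-state error to a unit ramp: e_ss = 1/K_v = 0.012.

0.012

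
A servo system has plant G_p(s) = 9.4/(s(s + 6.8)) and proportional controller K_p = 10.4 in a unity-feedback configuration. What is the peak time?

T_p = 0.338 s

Closed-loop characteristic equation: s² + 6.8s + 97.76 = 0, so ω_n = 9.887 rad/s and ζ = 6.8/(2·9.887) = 0.3439.
Damped frequency ω_d = ω_n√(1−ζ²) = 9.284 rad/s, so peak time T_p = π/ω_d = 0.338 s.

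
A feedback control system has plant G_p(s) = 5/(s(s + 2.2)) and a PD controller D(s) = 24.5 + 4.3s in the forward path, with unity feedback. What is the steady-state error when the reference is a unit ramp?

The loop has one pole at the origin (type 1). Velocity error constant K_v = lim_{s→0} s·D(s)G_p(s) = 24.5·5/2.2 = 55.68.
Steady-state error to a unit ramp: e_ss = 1/K_v = 0.018.

0.018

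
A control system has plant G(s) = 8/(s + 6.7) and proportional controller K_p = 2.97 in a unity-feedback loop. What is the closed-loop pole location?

s = -30.46

Closed-loop transfer function: T(s) = K_p·G(s)/(1 + K_p·G(s)) = 23.76/(s + 6.7 + 23.76) = 23.76/(s + 30.46).
The closed-loop pole is at s = −30.46.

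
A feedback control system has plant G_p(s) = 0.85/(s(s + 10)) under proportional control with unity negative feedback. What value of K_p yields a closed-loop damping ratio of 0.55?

Closed-loop characteristic equation: s² + 10s + K_p·0.85 = 0.
So ω_n = √(0.85K_p) and 2ζω_n = 10, giving ζ = 10/(2√(0.85K_p)).
Setting ζ = 0.55: √(0.85K_p) = 10/(2·0.55) = 9.091, so K_p = 82.64/0.85 = 97.2.

K_p = 97.2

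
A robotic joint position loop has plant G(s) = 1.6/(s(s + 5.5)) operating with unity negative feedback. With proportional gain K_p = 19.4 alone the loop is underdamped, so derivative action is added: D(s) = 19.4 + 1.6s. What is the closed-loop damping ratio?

Forward path: (19.4 + 1.6s)·1.6/(s(s+5.5)). The closed-loop characteristic equation is s² + (5.5 + 1.6·1.6)s + 1.6·19.4 = 0.
That is s² + 8.06s + 31.04 = 0, so ω_n = 5.571 rad/s and ζ = 8.06/(2·5.571) = 0.7233.

ζ = 0.723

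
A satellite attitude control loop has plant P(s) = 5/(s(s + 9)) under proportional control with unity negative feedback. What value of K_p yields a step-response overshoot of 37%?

From %OS = 100·exp(−πζ/√(1−ζ²)) = 37%, ζ = −ln(0.37)/√(π²+ln²(0.37)) = 0.3017.
Characteristic equation s² + 9s + 5K_p = 0 gives ζ = 9/(2√(5K_p)).
Setting ζ = 0.3017: √(5K_p) = 9/(2·0.3017) = 14.91, so K_p = 222.4/5 = 44.5.

K_p = 44.5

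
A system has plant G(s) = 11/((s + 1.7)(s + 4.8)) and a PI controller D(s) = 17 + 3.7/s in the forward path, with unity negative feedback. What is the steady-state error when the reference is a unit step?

The open loop D(s)G(s) has a pole at the origin (type 1), so the static position error constant is infinite and e_ss = 1/(1+∞) = 0.

0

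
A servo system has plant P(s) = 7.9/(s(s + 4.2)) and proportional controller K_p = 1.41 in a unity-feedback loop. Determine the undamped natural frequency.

With unity feedback the closed-loop characteristic equation is s² + 4.2s + 1.41·7.9 = s² + 4.2s + 11.14 = 0.
So ω_n² = 11.14 ⇒ ω_n = 3.338 rad/s, and ζ = 4.2/(2ω_n) = 0.629.

ω_n = 3.34 rad/s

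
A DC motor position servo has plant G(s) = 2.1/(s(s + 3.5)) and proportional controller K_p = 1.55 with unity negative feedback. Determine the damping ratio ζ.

ζ = 0.97

The closed-loop denominator is s(s+3.5) + 1.55·2.1 = s² + 3.5s + 3.255.
So ω_n² = 3.255 ⇒ ω_n = 1.804 rad/s, and ζ = 3.5/(2ω_n) = 0.97.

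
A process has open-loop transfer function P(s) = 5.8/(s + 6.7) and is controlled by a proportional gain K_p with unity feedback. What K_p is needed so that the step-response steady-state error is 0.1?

K_p = 10.4

Steady-state error for a unit step on this type-0 loop is 1/(1 + K_p·P(0)).
P(0) = 0.8657. Require 1/(1 + K_p·0.8657) = 0.1, so 1 + 0.8657·K_p = 10.
K_p = (10 − 1)/0.8657 = 10.4.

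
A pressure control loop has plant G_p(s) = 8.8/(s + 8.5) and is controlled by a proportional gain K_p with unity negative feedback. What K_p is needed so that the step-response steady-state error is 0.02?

K_p = 47.3

The loop is type 0, so e_ss(step) = 1/(1 + K_pos) with K_pos = K_p·G_p(0).
G_p(0) = 1.035. Require 1/(1 + K_p·1.035) = 0.02, so 1 + 1.035·K_p = 50.
K_p = (50 − 1)/1.035 = 47.3.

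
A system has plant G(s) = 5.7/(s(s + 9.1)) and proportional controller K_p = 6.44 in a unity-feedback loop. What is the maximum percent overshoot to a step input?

Closed-loop characteristic equation: s² + 9.1s + 36.71 = 0, so ω_n = 6.059 rad/s and ζ = 9.1/(2·6.059) = 0.751.
%OS = 100·exp(−πζ/√(1−ζ²)) = 100·exp(−π·0.751/√0.436) = 2.81%.

2.81%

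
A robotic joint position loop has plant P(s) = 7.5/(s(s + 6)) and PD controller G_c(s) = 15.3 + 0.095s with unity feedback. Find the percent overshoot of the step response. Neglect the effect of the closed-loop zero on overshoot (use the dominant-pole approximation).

Forward path: (15.3 + 0.095s)·7.5/(s(s+6)). The closed-loop characteristic equation is s² + (6 + 7.5·0.095)s + 7.5·15.3 = 0.
That is s² + 6.713s + 114.8 = 0, so ω_n = 10.71 rad/s and ζ = 6.713/(2·10.71) = 0.3133.
%OS = 100·exp(−πζ/√(1−ζ²)) = 35.5%.

35.5%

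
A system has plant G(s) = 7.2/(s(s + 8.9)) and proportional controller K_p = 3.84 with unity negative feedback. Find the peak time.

From 1 + K_pG(s) = 0: s² + 8.9s + 27.65 = 0 ⇒ ω_n = 5.258, ζ = 0.8463.
Damped frequency ω_d = ω_n√(1−ζ²) = 2.801 rad/s, so peak time T_p = π/ω_d = 1.12 s.

T_p = 1.12 s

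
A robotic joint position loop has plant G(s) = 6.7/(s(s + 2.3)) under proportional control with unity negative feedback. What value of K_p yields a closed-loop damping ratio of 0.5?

K_p = 0.79

Closed-loop characteristic equation: s² + 2.3s + K_p·6.7 = 0.
So ω_n = √(6.7K_p) and 2ζω_n = 2.3, giving ζ = 2.3/(2√(6.7K_p)).
Setting ζ = 0.5: √(6.7K_p) = 2.3/(2·0.5) = 2.3, so K_p = 5.29/6.7 = 0.79.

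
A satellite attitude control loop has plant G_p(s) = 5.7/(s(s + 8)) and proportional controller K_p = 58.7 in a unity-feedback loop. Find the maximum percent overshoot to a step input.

49.5%

Closed-loop characteristic equation: s² + 8s + 334.6 = 0, so ω_n = 18.29 rad/s and ζ = 8/(2·18.29) = 0.2187.
%OS = 100·exp(−πζ/√(1−ζ²)) = 100·exp(−π·0.2187/√0.9522) = 49.5%.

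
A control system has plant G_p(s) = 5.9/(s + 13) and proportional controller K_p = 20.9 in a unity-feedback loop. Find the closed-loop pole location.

Closed-loop transfer function: T(s) = K_p·G_p(s)/(1 + K_p·G_p(s)) = 123.3/(s + 13 + 123.3) = 123.3/(s + 136.3).
The closed-loop pole is at s = −136.3.

s = -136.3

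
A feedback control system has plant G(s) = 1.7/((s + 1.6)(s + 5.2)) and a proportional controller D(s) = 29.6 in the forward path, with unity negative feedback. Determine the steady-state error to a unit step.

The loop is type 0. Static position error constant K_pos = D(0)·G(0) = 29.6·0.2043 = 6.048.
Steady-state error to a unit step: e_ss = 1/(1+K_pos) = 1/7.048 = 0.142.

0.142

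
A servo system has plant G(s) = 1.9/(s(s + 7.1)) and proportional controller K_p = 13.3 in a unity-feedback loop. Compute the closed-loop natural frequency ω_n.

The closed-loop denominator is s(s+7.1) + 13.3·1.9 = s² + 7.1s + 25.27.
So ω_n² = 25.27 ⇒ ω_n = 5.027 rad/s, and ζ = 7.1/(2ω_n) = 0.706.

ω_n = 5.03 rad/s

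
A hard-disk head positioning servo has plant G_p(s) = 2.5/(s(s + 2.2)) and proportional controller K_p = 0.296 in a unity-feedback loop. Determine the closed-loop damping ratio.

ζ = 1.28

1 + K_p·G_p(s) = 0 gives s² + 2.2s + 0.74 = 0.
Matching s² + 2ζω_n s + ω_n²: ω_n = √0.74 = 0.8602 rad/s and 2ζω_n = 2.2, so ζ = 2.2/(2·0.8602) = 1.28.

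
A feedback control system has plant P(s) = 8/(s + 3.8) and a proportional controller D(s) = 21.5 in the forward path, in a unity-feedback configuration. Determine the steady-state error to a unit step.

0.0216

The loop is type 0. Static position error constant K_pos = D(0)·P(0) = 21.5·2.105 = 45.26.
Steady-state error to a unit step: e_ss = 1/(1+K_pos) = 1/46.26 = 0.0216.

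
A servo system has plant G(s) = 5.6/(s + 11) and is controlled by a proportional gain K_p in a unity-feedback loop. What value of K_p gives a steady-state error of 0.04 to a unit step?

K_p = 47.1

For a type-0 loop with proportional control, e_ss = 1/(1 + K_p·G(0)).
G(0) = 0.5091. Require 1/(1 + K_p·0.5091) = 0.04, so 1 + 0.5091·K_p = 25.
K_p = (25 − 1)/0.5091 = 47.1.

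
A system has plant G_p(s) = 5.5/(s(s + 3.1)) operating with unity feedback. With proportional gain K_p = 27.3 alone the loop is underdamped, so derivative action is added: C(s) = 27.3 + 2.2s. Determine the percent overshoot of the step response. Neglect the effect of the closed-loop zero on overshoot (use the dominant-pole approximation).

8.34%

Forward path: (27.3 + 2.2s)·5.5/(s(s+3.1)). The closed-loop characteristic equation is s² + (3.1 + 5.5·2.2)s + 5.5·27.3 = 0.
That is s² + 15.2s + 150.2 = 0, so ω_n = 12.25 rad/s and ζ = 15.2/(2·12.25) = 0.6202.
%OS = 100·exp(−πζ/√(1−ζ²)) = 8.34%.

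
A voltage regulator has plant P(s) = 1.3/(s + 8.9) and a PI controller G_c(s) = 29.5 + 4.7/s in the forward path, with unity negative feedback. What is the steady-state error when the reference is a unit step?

0

The open loop G_c(s)P(s) has a pole at the origin (type 1), so the static position error constant is infinite and e_ss = 1/(1+∞) = 0.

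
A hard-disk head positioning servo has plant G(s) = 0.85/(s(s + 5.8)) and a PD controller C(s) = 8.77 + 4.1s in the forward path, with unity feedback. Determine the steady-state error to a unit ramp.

0.778

The loop has one pole at the origin (type 1). Velocity error constant K_v = lim_{s→0} s·C(s)G(s) = 8.77·0.85/5.8 = 1.285.
Steady-state error to a unit ramp: e_ss = 1/K_v = 0.778.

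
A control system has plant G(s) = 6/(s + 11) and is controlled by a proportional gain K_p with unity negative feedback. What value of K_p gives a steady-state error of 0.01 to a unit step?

K_p = 182

Steady-state error for a unit step on this type-0 loop is 1/(1 + K_p·G(0)).
G(0) = 0.5455. Require 1/(1 + K_p·0.5455) = 0.01, so 1 + 0.5455·K_p = 100.
K_p = (100 − 1)/0.5455 = 182.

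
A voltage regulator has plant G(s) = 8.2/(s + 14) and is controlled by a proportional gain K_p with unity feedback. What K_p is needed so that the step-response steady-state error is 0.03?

K_p = 55.2

For a type-0 loop with proportional control, e_ss = 1/(1 + K_p·G(0)).
G(0) = 0.5857. Require 1/(1 + K_p·0.5857) = 0.03, so 1 + 0.5857·K_p = 33.33.
K_p = (33.33 − 1)/0.5857 = 55.2.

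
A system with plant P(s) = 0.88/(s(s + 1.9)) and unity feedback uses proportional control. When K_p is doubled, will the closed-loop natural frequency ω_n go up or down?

ω_n = √(0.88·K_p), which grows with K_p.

increase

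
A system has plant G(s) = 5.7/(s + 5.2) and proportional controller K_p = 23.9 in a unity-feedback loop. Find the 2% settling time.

Closed-loop transfer function: T(s) = K_p·G(s)/(1 + K_p·G(s)) = 136.2/(s + 5.2 + 136.2) = 136.2/(s + 141.4).
Time constant τ = 1/141.4 = 0.007071 s, so the 2% settling time is about 4τ = 0.0283 s.

T_s ≈ 0.0283 s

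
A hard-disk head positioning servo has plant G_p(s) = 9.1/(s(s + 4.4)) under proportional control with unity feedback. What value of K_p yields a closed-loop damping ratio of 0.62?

Closed-loop characteristic equation: s² + 4.4s + K_p·9.1 = 0.
So ω_n = √(9.1K_p) and 2ζω_n = 4.4, giving ζ = 4.4/(2√(9.1K_p)).
Setting ζ = 0.62: √(9.1K_p) = 4.4/(2·0.62) = 3.548, so K_p = 12.59/9.1 = 1.38.

K_p = 1.38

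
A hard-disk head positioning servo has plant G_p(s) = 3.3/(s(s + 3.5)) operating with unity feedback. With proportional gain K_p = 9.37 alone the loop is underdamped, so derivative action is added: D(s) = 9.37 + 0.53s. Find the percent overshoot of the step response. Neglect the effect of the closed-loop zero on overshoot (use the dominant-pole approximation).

18.6%

Forward path: (9.37 + 0.53s)·3.3/(s(s+3.5)). The closed-loop characteristic equation is s² + (3.5 + 3.3·0.53)s + 3.3·9.37 = 0.
That is s² + 5.249s + 30.92 = 0, so ω_n = 5.561 rad/s and ζ = 5.249/(2·5.561) = 0.472.
%OS = 100·exp(−πζ/√(1−ζ²)) = 18.6%.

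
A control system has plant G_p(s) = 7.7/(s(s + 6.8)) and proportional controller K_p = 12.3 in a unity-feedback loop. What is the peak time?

The closed-loop denominator s² + 6.8s + 94.71 gives ω_n = √94.71 = 9.732 and ζ = 6.8/(2ω_n) = 0.3494.
Damped frequency ω_d = ω_n√(1−ζ²) = 9.119 rad/s, so peak time T_p = π/ω_d = 0.345 s.

T_p = 0.345 s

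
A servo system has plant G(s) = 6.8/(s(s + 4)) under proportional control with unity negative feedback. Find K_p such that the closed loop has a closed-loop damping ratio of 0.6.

K_p = 1.63

Closed-loop characteristic equation: s² + 4s + K_p·6.8 = 0.
So ω_n = √(6.8K_p) and 2ζω_n = 4, giving ζ = 4/(2√(6.8K_p)).
Setting ζ = 0.6: √(6.8K_p) = 4/(2·0.6) = 3.333, so K_p = 11.11/6.8 = 1.63.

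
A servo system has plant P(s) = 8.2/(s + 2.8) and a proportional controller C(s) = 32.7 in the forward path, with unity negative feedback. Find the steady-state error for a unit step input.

0.0103

The loop is type 0. Static position error constant K_pos = C(0)·P(0) = 32.7·2.929 = 95.76.
Steady-state error to a unit step: e_ss = 1/(1+K_pos) = 1/96.76 = 0.0103.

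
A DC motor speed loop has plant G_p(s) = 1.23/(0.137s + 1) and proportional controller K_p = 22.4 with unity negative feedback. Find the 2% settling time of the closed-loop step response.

T_s ≈ 0.0192 s

Closed loop: T(s) = K_p·G_p/(1+K_p·G_p) = 27.55/(0.137s + 1 + 27.55), with pole at s = −(1 + 27.55)/0.137 = −208.4.
τ = 1/208.4 = 0.004798 s, so 2% settling time ≈ 4τ = 0.0192 s.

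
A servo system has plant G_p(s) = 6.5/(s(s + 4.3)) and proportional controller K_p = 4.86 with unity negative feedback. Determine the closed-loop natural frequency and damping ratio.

1 + K_p·G_p(s) = 0 gives s² + 4.3s + 31.59 = 0.
Matching s² + 2ζω_n s + ω_n²: ω_n = √31.59 = 5.62 rad/s and 2ζω_n = 4.3, so ζ = 4.3/(2·5.62) = 0.383.

ω_n = 5.62 rad/s, ζ = 0.383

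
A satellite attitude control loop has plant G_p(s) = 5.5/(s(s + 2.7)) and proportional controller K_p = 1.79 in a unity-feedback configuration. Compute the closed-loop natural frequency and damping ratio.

With unity feedback the closed-loop characteristic equation is s² + 2.7s + 1.79·5.5 = s² + 2.7s + 9.845 = 0.
Matching s² + 2ζω_n s + ω_n²: ω_n = √9.845 = 3.138 rad/s and 2ζω_n = 2.7, so ζ = 2.7/(2·3.138) = 0.43.

ω_n = 3.14 rad/s, ζ = 0.43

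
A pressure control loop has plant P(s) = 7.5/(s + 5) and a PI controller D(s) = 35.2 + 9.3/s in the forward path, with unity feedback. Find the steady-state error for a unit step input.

The open loop D(s)P(s) has a pole at the origin (type 1), so the static position error constant is infinite and e_ss = 1/(1+∞) = 0.

0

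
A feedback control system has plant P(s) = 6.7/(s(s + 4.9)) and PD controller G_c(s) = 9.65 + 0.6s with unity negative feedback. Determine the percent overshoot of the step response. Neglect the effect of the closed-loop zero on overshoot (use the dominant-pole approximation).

Forward path: (9.65 + 0.6s)·6.7/(s(s+4.9)). The closed-loop characteristic equation is s² + (4.9 + 6.7·0.6)s + 6.7·9.65 = 0.
That is s² + 8.92s + 64.66 = 0, so ω_n = 8.041 rad/s and ζ = 8.92/(2·8.041) = 0.5547.
%OS = 100·exp(−πζ/√(1−ζ²)) = 12.3%.

12.3%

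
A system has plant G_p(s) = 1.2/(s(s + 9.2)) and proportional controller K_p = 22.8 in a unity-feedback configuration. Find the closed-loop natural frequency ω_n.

ω_n = 5.23 rad/s

The closed-loop denominator is s(s+9.2) + 22.8·1.2 = s² + 9.2s + 27.36.
So ω_n² = 27.36 ⇒ ω_n = 5.231 rad/s, and ζ = 9.2/(2ω_n) = 0.879.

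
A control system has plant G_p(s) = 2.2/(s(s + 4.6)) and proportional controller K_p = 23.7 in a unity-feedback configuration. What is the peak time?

From 1 + K_pG_p(s) = 0: s² + 4.6s + 52.14 = 0 ⇒ ω_n = 7.221, ζ = 0.3185.
Damped frequency ω_d = ω_n√(1−ζ²) = 6.845 rad/s, so peak time T_p = π/ω_d = 0.459 s.

T_p = 0.459 s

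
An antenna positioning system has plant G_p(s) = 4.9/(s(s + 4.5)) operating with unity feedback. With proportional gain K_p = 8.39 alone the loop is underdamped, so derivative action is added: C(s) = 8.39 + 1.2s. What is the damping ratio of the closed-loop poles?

Forward path: (8.39 + 1.2s)·4.9/(s(s+4.5)). The closed-loop characteristic equation is s² + (4.5 + 4.9·1.2)s + 4.9·8.39 = 0.
That is s² + 10.38s + 41.11 = 0, so ω_n = 6.412 rad/s and ζ = 10.38/(2·6.412) = 0.8094.

ζ = 0.809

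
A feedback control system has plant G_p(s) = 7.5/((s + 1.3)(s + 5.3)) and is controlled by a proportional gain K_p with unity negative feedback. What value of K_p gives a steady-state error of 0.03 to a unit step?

For a type-0 loop with proportional control, e_ss = 1/(1 + K_p·G_p(0)).
G_p(0) = 1.089. Require 1/(1 + K_p·1.089) = 0.03, so 1 + 1.089·K_p = 33.33.
K_p = (33.33 − 1)/1.089 = 29.7.

K_p = 29.7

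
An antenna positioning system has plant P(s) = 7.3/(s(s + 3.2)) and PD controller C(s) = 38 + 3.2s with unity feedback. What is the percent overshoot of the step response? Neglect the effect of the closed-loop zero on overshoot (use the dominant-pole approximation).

Forward path: (38 + 3.2s)·7.3/(s(s+3.2)). The closed-loop characteristic equation is s² + (3.2 + 7.3·3.2)s + 7.3·38 = 0.
That is s² + 26.56s + 277.4 = 0, so ω_n = 16.66 rad/s and ζ = 26.56/(2·16.66) = 0.7973.
%OS = 100·exp(−πζ/√(1−ζ²)) = 1.58%.

1.58%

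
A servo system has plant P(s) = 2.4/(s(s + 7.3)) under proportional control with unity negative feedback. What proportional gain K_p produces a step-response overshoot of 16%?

From %OS = 100·exp(−πζ/√(1−ζ²)) = 16%, ζ = −ln(0.16)/√(π²+ln²(0.16)) = 0.5039.
Characteristic equation s² + 7.3s + 2.4K_p = 0 gives ζ = 7.3/(2√(2.4K_p)).
Setting ζ = 0.5039: √(2.4K_p) = 7.3/(2·0.5039) = 7.244, so K_p = 52.47/2.4 = 21.9.

K_p = 21.9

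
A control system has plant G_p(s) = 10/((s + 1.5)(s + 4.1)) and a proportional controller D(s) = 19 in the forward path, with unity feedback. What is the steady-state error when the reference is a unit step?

0.0314

The loop is type 0. Static position error constant K_pos = D(0)·G_p(0) = 19·1.626 = 30.89.
Steady-state error to a unit step: e_ss = 1/(1+K_pos) = 1/31.89 = 0.0314.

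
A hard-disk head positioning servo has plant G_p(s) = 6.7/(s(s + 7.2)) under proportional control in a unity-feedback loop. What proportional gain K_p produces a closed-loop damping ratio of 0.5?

Closed-loop characteristic equation: s² + 7.2s + K_p·6.7 = 0.
So ω_n = √(6.7K_p) and 2ζω_n = 7.2, giving ζ = 7.2/(2√(6.7K_p)).
Setting ζ = 0.5: √(6.7K_p) = 7.2/(2·0.5) = 7.2, so K_p = 51.84/6.7 = 7.74.

K_p = 7.74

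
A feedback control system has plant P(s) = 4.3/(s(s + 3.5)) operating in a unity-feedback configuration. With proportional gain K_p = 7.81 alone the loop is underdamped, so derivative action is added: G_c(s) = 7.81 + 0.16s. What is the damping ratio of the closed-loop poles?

ζ = 0.361

Forward path: (7.81 + 0.16s)·4.3/(s(s+3.5)). The closed-loop characteristic equation is s² + (3.5 + 4.3·0.16)s + 4.3·7.81 = 0.
That is s² + 4.188s + 33.58 = 0, so ω_n = 5.795 rad/s and ζ = 4.188/(2·5.795) = 0.3613.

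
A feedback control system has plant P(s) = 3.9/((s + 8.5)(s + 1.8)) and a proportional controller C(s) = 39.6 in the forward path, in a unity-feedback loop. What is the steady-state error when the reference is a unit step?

The loop is type 0. Static position error constant K_pos = C(0)·P(0) = 39.6·0.2549 = 10.09.
Steady-state error to a unit step: e_ss = 1/(1+K_pos) = 1/11.09 = 0.0901.

0.0901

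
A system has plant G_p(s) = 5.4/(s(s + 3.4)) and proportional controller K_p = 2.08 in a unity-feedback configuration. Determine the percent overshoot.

From 1 + K_pG_p(s) = 0: s² + 3.4s + 11.23 = 0 ⇒ ω_n = 3.351, ζ = 0.5072.
%OS = 100·exp(−πζ/√(1−ζ²)) = 100·exp(−π·0.5072/√0.7427) = 15.7%.

15.7%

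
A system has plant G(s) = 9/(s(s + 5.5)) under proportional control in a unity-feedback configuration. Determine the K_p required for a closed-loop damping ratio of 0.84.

Closed-loop characteristic equation: s² + 5.5s + K_p·9 = 0.
So ω_n = √(9K_p) and 2ζω_n = 5.5, giving ζ = 5.5/(2√(9K_p)).
Setting ζ = 0.84: √(9K_p) = 5.5/(2·0.84) = 3.274, so K_p = 10.72/9 = 1.19.

K_p = 1.19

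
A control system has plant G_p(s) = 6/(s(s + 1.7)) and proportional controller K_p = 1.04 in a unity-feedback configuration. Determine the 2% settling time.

T_s ≈ 4.71 s

Closed-loop characteristic equation: s² + 1.7s + 6.24 = 0, so ω_n = 2.498 rad/s and ζ = 1.7/(2·2.498) = 0.3403.
2% settling time T_s ≈ 4/(ζω_n) = 4/0.85 = 4.71 s.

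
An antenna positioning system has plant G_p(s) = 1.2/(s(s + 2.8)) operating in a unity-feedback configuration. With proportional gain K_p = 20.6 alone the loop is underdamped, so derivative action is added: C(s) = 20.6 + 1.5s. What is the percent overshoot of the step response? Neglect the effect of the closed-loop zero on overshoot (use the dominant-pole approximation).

Forward path: (20.6 + 1.5s)·1.2/(s(s+2.8)). The closed-loop characteristic equation is s² + (2.8 + 1.2·1.5)s + 1.2·20.6 = 0.
That is s² + 4.6s + 24.72 = 0, so ω_n = 4.972 rad/s and ζ = 4.6/(2·4.972) = 0.4626.
%OS = 100·exp(−πζ/√(1−ζ²)) = 19.4%.

19.4%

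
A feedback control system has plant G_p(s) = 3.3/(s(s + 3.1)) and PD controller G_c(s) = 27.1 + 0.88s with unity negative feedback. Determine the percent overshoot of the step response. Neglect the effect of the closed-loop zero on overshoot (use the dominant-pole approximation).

34.9%

Forward path: (27.1 + 0.88s)·3.3/(s(s+3.1)). The closed-loop characteristic equation is s² + (3.1 + 3.3·0.88)s + 3.3·27.1 = 0.
That is s² + 6.004s + 89.43 = 0, so ω_n = 9.457 rad/s and ζ = 6.004/(2·9.457) = 0.3174.
%OS = 100·exp(−πζ/√(1−ζ²)) = 34.9%.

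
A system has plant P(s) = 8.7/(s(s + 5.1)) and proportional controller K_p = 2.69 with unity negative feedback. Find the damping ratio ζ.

1 + K_p·P(s) = 0 gives s² + 5.1s + 23.4 = 0.
So ω_n² = 23.4 ⇒ ω_n = 4.838 rad/s, and ζ = 5.1/(2ω_n) = 0.527.

ζ = 0.527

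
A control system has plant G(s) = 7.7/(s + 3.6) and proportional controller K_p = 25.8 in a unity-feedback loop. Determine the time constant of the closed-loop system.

τ = 0.00494 s

Closed-loop transfer function: T(s) = K_p·G(s)/(1 + K_p·G(s)) = 198.7/(s + 3.6 + 198.7) = 198.7/(s + 202.3).
Time constant τ = 1/202.3 = 0.00494 s.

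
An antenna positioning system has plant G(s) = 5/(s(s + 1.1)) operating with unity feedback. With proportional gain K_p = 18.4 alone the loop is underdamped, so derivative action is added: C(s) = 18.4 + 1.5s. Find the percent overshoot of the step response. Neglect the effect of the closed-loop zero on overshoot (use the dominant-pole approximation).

Forward path: (18.4 + 1.5s)·5/(s(s+1.1)). The closed-loop characteristic equation is s² + (1.1 + 5·1.5)s + 5·18.4 = 0.
That is s² + 8.6s + 92 = 0, so ω_n = 9.592 rad/s and ζ = 8.6/(2·9.592) = 0.4483.
%OS = 100·exp(−πζ/√(1−ζ²)) = 20.7%.

20.7%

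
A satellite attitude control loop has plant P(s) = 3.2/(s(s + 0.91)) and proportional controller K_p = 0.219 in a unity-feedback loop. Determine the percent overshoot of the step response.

The closed-loop denominator s² + 0.91s + 0.7008 gives ω_n = √0.7008 = 0.8371 and ζ = 0.91/(2ω_n) = 0.5435.
%OS = 100·exp(−πζ/√(1−ζ²)) = 100·exp(−π·0.5435/√0.7046) = 13.1%.

13.1%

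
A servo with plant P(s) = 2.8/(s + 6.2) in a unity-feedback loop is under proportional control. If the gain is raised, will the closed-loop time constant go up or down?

Closed-loop pole is at s = −(6.2+K_p·2.8); larger K_p moves it further left, so τ = 1/(6.2+K_p·2.8) decreases.

decrease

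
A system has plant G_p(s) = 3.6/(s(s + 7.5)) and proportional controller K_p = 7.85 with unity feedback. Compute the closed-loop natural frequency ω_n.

ω_n = 5.32 rad/s

With unity feedback the closed-loop characteristic equation is s² + 7.5s + 7.85·3.6 = s² + 7.5s + 28.26 = 0.
Matching s² + 2ζω_n s + ω_n²: ω_n = √28.26 = 5.316 rad/s and 2ζω_n = 7.5, so ζ = 7.5/(2·5.316) = 0.705.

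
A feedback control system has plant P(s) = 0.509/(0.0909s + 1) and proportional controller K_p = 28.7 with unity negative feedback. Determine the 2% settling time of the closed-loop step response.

Closed loop: T(s) = K_p·P/(1+K_p·P) = 14.61/(0.0909s + 1 + 14.61), with pole at s = −(1 + 14.61)/0.0909 = −171.7.
τ = 1/171.7 = 0.005824 s, so 2% settling time ≈ 4τ = 0.0233 s.

T_s ≈ 0.0233 s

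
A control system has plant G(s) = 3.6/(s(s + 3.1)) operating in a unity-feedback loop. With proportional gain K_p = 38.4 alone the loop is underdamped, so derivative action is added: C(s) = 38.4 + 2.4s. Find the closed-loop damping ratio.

Forward path: (38.4 + 2.4s)·3.6/(s(s+3.1)). The closed-loop characteristic equation is s² + (3.1 + 3.6·2.4)s + 3.6·38.4 = 0.
That is s² + 11.74s + 138.2 = 0, so ω_n = 11.76 rad/s and ζ = 11.74/(2·11.76) = 0.4993.

ζ = 0.499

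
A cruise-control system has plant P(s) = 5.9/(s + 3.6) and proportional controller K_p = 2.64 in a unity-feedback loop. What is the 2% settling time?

T_s ≈ 0.209 s

Closed-loop transfer function: T(s) = K_p·P(s)/(1 + K_p·P(s)) = 15.58/(s + 3.6 + 15.58) = 15.58/(s + 19.18).
Time constant τ = 1/19.18 = 0.05215 s, so the 2% settling time is about 4τ = 0.209 s.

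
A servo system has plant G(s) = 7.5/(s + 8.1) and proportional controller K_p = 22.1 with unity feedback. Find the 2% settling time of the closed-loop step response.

Closed-loop transfer function: T(s) = K_p·G(s)/(1 + K_p·G(s)) = 165.8/(s + 8.1 + 165.8) = 165.8/(s + 173.8).
Time constant τ = 1/173.8 = 0.005752 s, so the 2% settling time is about 4τ = 0.023 s.

T_s ≈ 0.023 s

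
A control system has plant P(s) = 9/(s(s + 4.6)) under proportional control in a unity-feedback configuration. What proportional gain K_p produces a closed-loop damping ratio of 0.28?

K_p = 7.5

Closed-loop characteristic equation: s² + 4.6s + K_p·9 = 0.
So ω_n = √(9K_p) and 2ζω_n = 4.6, giving ζ = 4.6/(2√(9K_p)).
Setting ζ = 0.28: √(9K_p) = 4.6/(2·0.28) = 8.214, so K_p = 67.47/9 = 7.5.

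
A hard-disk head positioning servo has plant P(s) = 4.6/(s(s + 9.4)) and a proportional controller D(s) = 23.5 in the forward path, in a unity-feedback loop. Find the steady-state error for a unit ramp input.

0.087

The loop has one pole at the origin (type 1). Velocity error constant K_v = lim_{s→0} s·D(s)P(s) = 23.5·4.6/9.4 = 11.5.
Steady-state error to a unit ramp: e_ss = 1/K_v = 0.087.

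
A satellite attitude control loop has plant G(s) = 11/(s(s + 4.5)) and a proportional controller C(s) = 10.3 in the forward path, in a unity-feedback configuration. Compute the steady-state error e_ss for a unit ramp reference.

0.0397

The loop has one pole at the origin (type 1). Velocity error constant K_v = lim_{s→0} s·C(s)G(s) = 10.3·11/4.5 = 25.18.
Steady-state error to a unit ramp: e_ss = 1/K_v = 0.0397.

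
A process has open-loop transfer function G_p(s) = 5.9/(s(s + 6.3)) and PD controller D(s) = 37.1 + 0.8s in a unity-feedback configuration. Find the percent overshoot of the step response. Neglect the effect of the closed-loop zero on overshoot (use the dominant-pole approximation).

28.3%

Forward path: (37.1 + 0.8s)·5.9/(s(s+6.3)). The closed-loop characteristic equation is s² + (6.3 + 5.9·0.8)s + 5.9·37.1 = 0.
That is s² + 11.02s + 218.9 = 0, so ω_n = 14.79 rad/s and ζ = 11.02/(2·14.79) = 0.3724.
%OS = 100·exp(−πζ/√(1−ζ²)) = 28.3%.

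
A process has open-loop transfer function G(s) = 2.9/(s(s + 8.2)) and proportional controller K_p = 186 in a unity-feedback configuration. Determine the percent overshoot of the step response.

56.9%

The closed-loop denominator s² + 8.2s + 539.4 gives ω_n = √539.4 = 23.22 and ζ = 8.2/(2ω_n) = 0.1765.
%OS = 100·exp(−πζ/√(1−ζ²)) = 100·exp(−π·0.1765/√0.9688) = 56.9%.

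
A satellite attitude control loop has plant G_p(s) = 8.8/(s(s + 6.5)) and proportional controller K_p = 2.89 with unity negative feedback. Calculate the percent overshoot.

7.08%

The closed-loop denominator s² + 6.5s + 25.43 gives ω_n = √25.43 = 5.043 and ζ = 6.5/(2ω_n) = 0.6445.
%OS = 100·exp(−πζ/√(1−ζ²)) = 100·exp(−π·0.6445/√0.5847) = 7.08%.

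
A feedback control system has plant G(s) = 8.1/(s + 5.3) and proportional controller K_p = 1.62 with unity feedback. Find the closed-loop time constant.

τ = 0.0543 s

Closed-loop transfer function: T(s) = K_p·G(s)/(1 + K_p·G(s)) = 13.12/(s + 5.3 + 13.12) = 13.12/(s + 18.42).
Time constant τ = 1/18.42 = 0.0543 s.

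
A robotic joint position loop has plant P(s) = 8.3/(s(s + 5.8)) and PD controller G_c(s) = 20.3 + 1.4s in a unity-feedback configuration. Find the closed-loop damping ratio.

ζ = 0.671

Forward path: (20.3 + 1.4s)·8.3/(s(s+5.8)). The closed-loop characteristic equation is s² + (5.8 + 8.3·1.4)s + 8.3·20.3 = 0.
That is s² + 17.42s + 168.5 = 0, so ω_n = 12.98 rad/s and ζ = 17.42/(2·12.98) = 0.671.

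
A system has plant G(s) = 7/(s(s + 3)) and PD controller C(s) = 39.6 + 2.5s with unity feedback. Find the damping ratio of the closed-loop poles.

ζ = 0.616

Forward path: (39.6 + 2.5s)·7/(s(s+3)). The closed-loop characteristic equation is s² + (3 + 7·2.5)s + 7·39.6 = 0.
That is s² + 20.5s + 277.2 = 0, so ω_n = 16.65 rad/s and ζ = 20.5/(2·16.65) = 0.6156.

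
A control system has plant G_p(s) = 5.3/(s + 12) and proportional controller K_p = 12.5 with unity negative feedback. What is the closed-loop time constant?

τ = 0.0128 s

Closed-loop transfer function: T(s) = K_p·G_p(s)/(1 + K_p·G_p(s)) = 66.25/(s + 12 + 66.25) = 66.25/(s + 78.25).
Time constant τ = 1/78.25 = 0.0128 s.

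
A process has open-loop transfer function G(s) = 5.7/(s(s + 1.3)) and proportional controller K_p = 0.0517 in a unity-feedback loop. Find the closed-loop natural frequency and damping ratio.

ω_n = 0.543 rad/s, ζ = 1.2

The closed-loop denominator is s(s+1.3) + 0.0517·5.7 = s² + 1.3s + 0.2947.
So ω_n² = 0.2947 ⇒ ω_n = 0.5429 rad/s, and ζ = 1.3/(2ω_n) = 1.2.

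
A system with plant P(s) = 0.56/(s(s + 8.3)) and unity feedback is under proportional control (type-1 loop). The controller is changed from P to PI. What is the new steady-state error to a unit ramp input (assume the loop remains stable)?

The integrator raises the loop to type 2, so K_v → ∞ and e_ss to a ramp is zero.

0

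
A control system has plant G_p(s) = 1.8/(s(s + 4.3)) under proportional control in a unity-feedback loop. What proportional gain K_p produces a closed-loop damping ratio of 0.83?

K_p = 3.73

Closed-loop characteristic equation: s² + 4.3s + K_p·1.8 = 0.
So ω_n = √(1.8K_p) and 2ζω_n = 4.3, giving ζ = 4.3/(2√(1.8K_p)).
Setting ζ = 0.83: √(1.8K_p) = 4.3/(2·0.83) = 2.59, so K_p = 6.71/1.8 = 3.73.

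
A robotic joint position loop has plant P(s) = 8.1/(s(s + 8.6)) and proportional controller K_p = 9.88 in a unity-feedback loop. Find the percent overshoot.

17.9%

The closed-loop denominator s² + 8.6s + 80.03 gives ω_n = √80.03 = 8.946 and ζ = 8.6/(2ω_n) = 0.4807.
%OS = 100·exp(−πζ/√(1−ζ²)) = 100·exp(−π·0.4807/√0.769) = 17.9%.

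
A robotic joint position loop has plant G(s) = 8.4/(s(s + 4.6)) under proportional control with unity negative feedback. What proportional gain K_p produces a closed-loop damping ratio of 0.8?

K_p = 0.984

Closed-loop characteristic equation: s² + 4.6s + K_p·8.4 = 0.
So ω_n = √(8.4K_p) and 2ζω_n = 4.6, giving ζ = 4.6/(2√(8.4K_p)).
Setting ζ = 0.8: √(8.4K_p) = 4.6/(2·0.8) = 2.875, so K_p = 8.266/8.4 = 0.984.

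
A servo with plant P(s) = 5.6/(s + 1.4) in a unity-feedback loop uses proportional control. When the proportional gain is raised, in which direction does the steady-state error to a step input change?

decrease

The position error constant K_pos = K_p·P(0) grows with K_p, and e_ss = 1/(1+K_pos) falls.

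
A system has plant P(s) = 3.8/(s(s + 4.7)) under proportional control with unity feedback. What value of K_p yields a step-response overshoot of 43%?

K_p = 21.6

From %OS = 100·exp(−πζ/√(1−ζ²)) = 43%, ζ = −ln(0.43)/√(π²+ln²(0.43)) = 0.2594.
Characteristic equation s² + 4.7s + 3.8K_p = 0 gives ζ = 4.7/(2√(3.8K_p)).
Setting ζ = 0.2594: √(3.8K_p) = 4.7/(2·0.2594) = 9.058, so K_p = 82.04/3.8 = 21.6.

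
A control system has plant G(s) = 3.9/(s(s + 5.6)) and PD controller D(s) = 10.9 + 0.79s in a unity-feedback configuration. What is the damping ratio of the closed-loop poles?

ζ = 0.666

Forward path: (10.9 + 0.79s)·3.9/(s(s+5.6)). The closed-loop characteristic equation is s² + (5.6 + 3.9·0.79)s + 3.9·10.9 = 0.
That is s² + 8.681s + 42.51 = 0, so ω_n = 6.52 rad/s and ζ = 8.681/(2·6.52) = 0.6657.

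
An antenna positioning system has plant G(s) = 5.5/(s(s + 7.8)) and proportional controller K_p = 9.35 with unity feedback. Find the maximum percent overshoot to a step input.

13.1%

Closed-loop characteristic equation: s² + 7.8s + 51.42 = 0, so ω_n = 7.171 rad/s and ζ = 7.8/(2·7.171) = 0.5438.
%OS = 100·exp(−πζ/√(1−ζ²)) = 100·exp(−π·0.5438/√0.7042) = 13.1%.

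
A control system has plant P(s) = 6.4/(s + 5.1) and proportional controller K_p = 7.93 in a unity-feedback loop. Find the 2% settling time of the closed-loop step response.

T_s ≈ 0.0716 s

Closed-loop transfer function: T(s) = K_p·P(s)/(1 + K_p·P(s)) = 50.75/(s + 5.1 + 50.75) = 50.75/(s + 55.85).
Time constant τ = 1/55.85 = 0.0179 s, so the 2% settling time is about 4τ = 0.0716 s.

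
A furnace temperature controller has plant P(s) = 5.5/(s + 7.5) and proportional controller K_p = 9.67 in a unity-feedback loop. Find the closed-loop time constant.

τ = 0.0165 s

Closed-loop transfer function: T(s) = K_p·P(s)/(1 + K_p·P(s)) = 53.19/(s + 7.5 + 53.19) = 53.19/(s + 60.69).
Time constant τ = 1/60.69 = 0.0165 s.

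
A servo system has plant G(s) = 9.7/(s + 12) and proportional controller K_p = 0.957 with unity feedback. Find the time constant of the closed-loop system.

τ = 0.047 s

Closed-loop transfer function: T(s) = K_p·G(s)/(1 + K_p·G(s)) = 9.283/(s + 12 + 9.283) = 9.283/(s + 21.28).
Time constant τ = 1/21.28 = 0.047 s.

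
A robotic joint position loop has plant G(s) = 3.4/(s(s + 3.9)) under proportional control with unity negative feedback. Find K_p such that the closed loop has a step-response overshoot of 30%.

K_p = 8.73

From %OS = 100·exp(−πζ/√(1−ζ²)) = 30%, ζ = −ln(0.3)/√(π²+ln²(0.3)) = 0.3579.
Characteristic equation s² + 3.9s + 3.4K_p = 0 gives ζ = 3.9/(2√(3.4K_p)).
Setting ζ = 0.3579: √(3.4K_p) = 3.9/(2·0.3579) = 5.449, so K_p = 29.69/3.4 = 8.73.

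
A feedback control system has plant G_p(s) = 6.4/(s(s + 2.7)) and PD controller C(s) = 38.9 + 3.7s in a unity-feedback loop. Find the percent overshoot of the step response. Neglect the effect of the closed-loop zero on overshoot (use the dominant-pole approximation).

Forward path: (38.9 + 3.7s)·6.4/(s(s+2.7)). The closed-loop characteristic equation is s² + (2.7 + 6.4·3.7)s + 6.4·38.9 = 0.
That is s² + 26.38s + 249 = 0, so ω_n = 15.78 rad/s and ζ = 26.38/(2·15.78) = 0.8359.
%OS = 100·exp(−πζ/√(1−ζ²)) = 0.835%.

0.835%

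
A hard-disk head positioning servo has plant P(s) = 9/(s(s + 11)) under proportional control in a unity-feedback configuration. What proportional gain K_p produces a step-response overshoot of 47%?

From %OS = 100·exp(−πζ/√(1−ζ²)) = 47%, ζ = −ln(0.47)/√(π²+ln²(0.47)) = 0.2337.
Characteristic equation s² + 11s + 9K_p = 0 gives ζ = 11/(2√(9K_p)).
Setting ζ = 0.2337: √(9K_p) = 11/(2·0.2337) = 23.54, so K_p = 554/9 = 61.6.

K_p = 61.6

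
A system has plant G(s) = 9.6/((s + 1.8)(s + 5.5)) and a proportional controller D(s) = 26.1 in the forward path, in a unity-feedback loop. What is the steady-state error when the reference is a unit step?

0.038

The loop is type 0. Static position error constant K_pos = D(0)·G(0) = 26.1·0.9697 = 25.31.
Steady-state error to a unit step: e_ss = 1/(1+K_pos) = 1/26.31 = 0.038.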